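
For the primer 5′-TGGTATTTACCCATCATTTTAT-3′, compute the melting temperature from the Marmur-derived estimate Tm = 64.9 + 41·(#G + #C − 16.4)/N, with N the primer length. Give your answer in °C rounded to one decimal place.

45.5°C

Base counts: A=5, T=11, G=2, C=4; G+C = 6, N = 22.
Tm = 64.9 + 41·(6 − 16.4)/22 = 64.9 + -426.40/22 = 45.5°C.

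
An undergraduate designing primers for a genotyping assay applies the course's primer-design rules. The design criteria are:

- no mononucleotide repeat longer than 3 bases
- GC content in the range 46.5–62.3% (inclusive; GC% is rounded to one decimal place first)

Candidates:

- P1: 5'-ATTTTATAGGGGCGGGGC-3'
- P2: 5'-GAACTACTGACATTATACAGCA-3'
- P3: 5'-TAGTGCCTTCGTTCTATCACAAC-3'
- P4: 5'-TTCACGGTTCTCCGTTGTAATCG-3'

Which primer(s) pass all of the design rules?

P1 (18 nt, A=3 T=5 G=8 C=2): longest run = 4, exceeds 3 ✗; GC 10/18 = 55.6% ✓ — fails.
P2 (22 nt, A=9 T=5 G=3 C=5): longest run = 2 ✓; GC 8/22 = 36.4%, outside 46.5–62.3% ✗ — fails.
P3 (23 nt, A=5 T=8 G=3 C=7): longest run = 2 ✓; GC 10/23 = 43.5%, outside 46.5–62.3% ✗ — fails.
P4 (23 nt, A=3 T=9 G=5 C=6): longest run = 2 ✓; GC 11/23 = 47.8% ✓ — passes.

P4 only.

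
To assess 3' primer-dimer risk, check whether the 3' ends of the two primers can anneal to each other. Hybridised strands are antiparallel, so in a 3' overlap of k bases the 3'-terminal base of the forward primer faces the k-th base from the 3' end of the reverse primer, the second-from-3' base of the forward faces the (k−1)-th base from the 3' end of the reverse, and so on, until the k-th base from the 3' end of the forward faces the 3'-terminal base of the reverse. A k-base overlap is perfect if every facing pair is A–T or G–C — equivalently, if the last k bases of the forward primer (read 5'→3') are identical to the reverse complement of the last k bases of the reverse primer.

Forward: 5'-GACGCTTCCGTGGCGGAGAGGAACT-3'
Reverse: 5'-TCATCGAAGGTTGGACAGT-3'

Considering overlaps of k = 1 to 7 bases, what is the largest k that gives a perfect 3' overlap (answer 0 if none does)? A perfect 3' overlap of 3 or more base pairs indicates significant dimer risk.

Last 7 bases (5'→3') — forward …AGGAACT, reverse …GGACAGT.
Reverse complement of the reverse primer's last 7 bases: ACTGTCC; its first k bases are the reverse complement of the reverse primer's last k bases, so a perfect k-base overlap needs the forward primer's last k bases to equal them.
Comparing (forward last k vs required): k=1: T vs A ✗; k=2: CT vs AC ✗; k=3: ACT vs ACT ✓; k=4: AACT vs ACTG ✗; k=5: GAACT vs ACTGT ✗; k=6: GGAACT vs ACTGTC ✗; k=7: AGGAACT vs ACTGTCC ✗.
Only k = 3 is perfect, so the longest perfect 3' overlap is 3.

Longest perfect overlap: 3 complementary base pairs; significant dimer risk (threshold 3).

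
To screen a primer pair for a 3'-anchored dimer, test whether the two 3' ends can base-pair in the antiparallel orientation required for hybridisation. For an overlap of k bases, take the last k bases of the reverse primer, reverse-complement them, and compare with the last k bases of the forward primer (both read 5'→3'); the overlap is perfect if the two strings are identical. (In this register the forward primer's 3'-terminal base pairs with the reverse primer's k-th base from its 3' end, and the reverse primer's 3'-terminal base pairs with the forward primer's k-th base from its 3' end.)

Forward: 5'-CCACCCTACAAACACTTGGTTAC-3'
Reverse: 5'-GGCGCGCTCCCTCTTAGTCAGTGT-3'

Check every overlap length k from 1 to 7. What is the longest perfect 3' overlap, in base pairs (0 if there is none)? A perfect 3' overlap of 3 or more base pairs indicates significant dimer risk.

Last 7 bases (5'→3') — forward …TGGTTAC, reverse …TCAGTGT.
Reverse complement of the reverse primer's last 7 bases: ACACTGA; its first k bases are the reverse complement of the reverse primer's last k bases, so a perfect k-base overlap needs the forward primer's last k bases to equal them.
Comparing (forward last k vs required): k=1: C vs A ✗; k=2: AC vs AC ✓; k=3: TAC vs ACA ✗; k=4: TTAC vs ACAC ✗; k=5: GTTAC vs ACACT ✗; k=6: GGTTAC vs ACACTG ✗; k=7: TGGTTAC vs ACACTGA ✗.
Only k = 2 is perfect, so the longest perfect 3' overlap is 2.

Longest perfect overlap: 2 complementary base pairs; below the dimer-risk threshold (threshold 3).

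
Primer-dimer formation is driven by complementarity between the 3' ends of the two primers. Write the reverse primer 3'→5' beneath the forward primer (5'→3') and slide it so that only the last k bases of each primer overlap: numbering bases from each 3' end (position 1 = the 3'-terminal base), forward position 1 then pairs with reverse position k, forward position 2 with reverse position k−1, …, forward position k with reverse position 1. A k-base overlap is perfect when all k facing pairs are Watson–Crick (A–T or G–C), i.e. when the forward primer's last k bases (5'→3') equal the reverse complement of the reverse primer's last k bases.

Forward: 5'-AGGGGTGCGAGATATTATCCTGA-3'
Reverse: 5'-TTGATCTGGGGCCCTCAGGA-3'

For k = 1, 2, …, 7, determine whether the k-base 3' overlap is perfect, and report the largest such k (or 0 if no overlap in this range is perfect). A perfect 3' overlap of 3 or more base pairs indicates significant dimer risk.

Longest perfect overlap: 6 complementary base pairs; significant dimer risk (threshold 3).

Last 7 bases (5'→3') — forward …ATCCTGA, reverse …CTCAGGA.
Reverse complement of the reverse primer's last 7 bases: TCCTGAG; its first k bases are the reverse complement of the reverse primer's last k bases, so a perfect k-base overlap needs the forward primer's last k bases to equal them.
Comparing (forward last k vs required): k=1: A vs T ✗; k=2: GA vs TC ✗; k=3: TGA vs TCC ✗; k=4: CTGA vs TCCT ✗; k=5: CCTGA vs TCCTG ✗; k=6: TCCTGA vs TCCTGA ✓; k=7: ATCCTGA vs TCCTGAG ✗.
Only k = 6 is perfect, so the longest perfect 3' overlap is 6.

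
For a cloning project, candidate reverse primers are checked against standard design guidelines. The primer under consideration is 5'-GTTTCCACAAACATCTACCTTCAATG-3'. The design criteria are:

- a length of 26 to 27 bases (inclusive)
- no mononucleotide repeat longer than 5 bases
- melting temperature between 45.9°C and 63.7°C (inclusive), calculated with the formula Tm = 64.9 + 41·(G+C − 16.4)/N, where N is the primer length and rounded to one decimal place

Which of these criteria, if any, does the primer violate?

Meets all criteria.

Base counts: A=8, T=8, G=2, C=8 (length 26).
length: length 26 ✓
homopolymer run: longest run = 3 ✓
Tm: Tm = 64.9 + 41·(10 − 16.4)/26 = 54.8°C ✓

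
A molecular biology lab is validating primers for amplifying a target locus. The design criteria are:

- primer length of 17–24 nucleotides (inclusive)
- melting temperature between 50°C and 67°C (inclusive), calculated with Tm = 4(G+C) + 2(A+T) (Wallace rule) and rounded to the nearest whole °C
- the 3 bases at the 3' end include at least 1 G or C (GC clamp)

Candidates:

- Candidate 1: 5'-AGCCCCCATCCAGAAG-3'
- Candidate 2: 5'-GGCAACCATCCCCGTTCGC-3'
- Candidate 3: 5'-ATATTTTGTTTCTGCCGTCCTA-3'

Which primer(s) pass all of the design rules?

Candidate 2 and Candidate 3.

Candidate 1 (16 nt, A=5 T=1 G=3 C=7): length 16, outside 17–24 ✗; Tm = 2·6 + 4·10 = 52°C ✓; 3' end AAG has 1 G/C ✓ — fails.
Candidate 2 (19 nt, A=3 T=3 G=4 C=9): length 19 ✓; Tm = 2·6 + 4·13 = 64°C ✓; 3' end CGC has 3 G/C ✓ — passes.
Candidate 3 (22 nt, A=3 T=11 G=3 C=5): length 22 ✓; Tm = 2·14 + 4·8 = 60°C ✓; 3' end CTA has 1 G/C ✓ — passes.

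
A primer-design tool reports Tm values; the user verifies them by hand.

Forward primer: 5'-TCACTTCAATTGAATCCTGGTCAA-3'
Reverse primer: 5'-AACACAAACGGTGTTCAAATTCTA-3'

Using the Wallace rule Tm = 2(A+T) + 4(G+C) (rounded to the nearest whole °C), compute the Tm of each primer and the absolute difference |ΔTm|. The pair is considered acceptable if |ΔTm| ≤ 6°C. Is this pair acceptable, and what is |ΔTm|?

|ΔTm| = 2°C; the pair is acceptable.

Forward: A=7 T=8 G=3 C=6 → Tm = 2·15 + 4·9 = 66°C.
Reverse: A=10 T=6 G=3 C=5 → Tm = 2·16 + 4·8 = 64°C.
|ΔTm| = |66 − 64| = 2°C, ≤ 6°C.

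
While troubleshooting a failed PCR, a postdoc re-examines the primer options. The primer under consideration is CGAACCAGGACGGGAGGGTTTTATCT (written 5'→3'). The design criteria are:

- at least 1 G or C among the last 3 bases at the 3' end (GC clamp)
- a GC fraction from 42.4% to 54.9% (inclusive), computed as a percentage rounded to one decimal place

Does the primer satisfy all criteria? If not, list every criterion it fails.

Meets all criteria.

Base counts: A=6, T=6, G=9, C=5 (length 26).
GC clamp: 3' end TCT has 1 G/C ✓
GC content: GC 14/26 = 53.8% ✓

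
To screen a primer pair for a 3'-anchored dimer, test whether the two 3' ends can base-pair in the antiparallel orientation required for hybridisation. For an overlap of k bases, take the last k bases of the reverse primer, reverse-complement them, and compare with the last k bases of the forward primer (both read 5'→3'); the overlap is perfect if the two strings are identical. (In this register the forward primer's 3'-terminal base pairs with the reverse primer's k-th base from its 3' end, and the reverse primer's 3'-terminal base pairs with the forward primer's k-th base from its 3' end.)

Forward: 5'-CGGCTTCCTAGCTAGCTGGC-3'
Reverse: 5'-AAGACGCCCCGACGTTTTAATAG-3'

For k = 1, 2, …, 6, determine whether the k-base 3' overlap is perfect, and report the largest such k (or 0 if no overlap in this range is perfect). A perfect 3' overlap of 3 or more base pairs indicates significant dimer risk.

Last 6 bases (5'→3') — forward …GCTGGC, reverse …TAATAG.
Reverse complement of the reverse primer's last 6 bases: CTATTA; its first k bases are the reverse complement of the reverse primer's last k bases, so a perfect k-base overlap needs the forward primer's last k bases to equal them.
Comparing (forward last k vs required): k=1: C vs C ✓; k=2: GC vs CT ✗; k=3: GGC vs CTA ✗; k=4: TGGC vs CTAT ✗; k=5: CTGGC vs CTATT ✗; k=6: GCTGGC vs CTATTA ✗.
Only k = 1 is perfect, so the longest perfect 3' overlap is 1.

Longest perfect overlap: 1 complementary base pair; below the dimer-risk threshold (threshold 3).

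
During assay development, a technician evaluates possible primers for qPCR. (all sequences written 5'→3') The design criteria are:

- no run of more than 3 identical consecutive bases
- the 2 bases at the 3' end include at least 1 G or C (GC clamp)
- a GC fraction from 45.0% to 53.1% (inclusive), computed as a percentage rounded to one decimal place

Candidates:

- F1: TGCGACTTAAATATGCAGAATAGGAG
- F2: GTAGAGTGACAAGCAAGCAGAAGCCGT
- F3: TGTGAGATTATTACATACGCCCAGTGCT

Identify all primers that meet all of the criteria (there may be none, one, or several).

F1 (26 nt, A=10 T=6 G=7 C=3): longest run = 3 ✓; 3' end AG has 1 G/C ✓; GC 10/26 = 38.5%, outside 45.0–53.1% ✗ — fails.
F2 (27 nt, A=10 T=3 G=9 C=5): longest run = 2 ✓; 3' end GT has 1 G/C ✓; GC 14/27 = 51.9% ✓ — passes.
F3 (28 nt, A=7 T=9 G=6 C=6): longest run = 3 ✓; 3' end CT has 1 G/C ✓; GC 12/28 = 42.9%, outside 45.0–53.1% ✗ — fails.

F2 only.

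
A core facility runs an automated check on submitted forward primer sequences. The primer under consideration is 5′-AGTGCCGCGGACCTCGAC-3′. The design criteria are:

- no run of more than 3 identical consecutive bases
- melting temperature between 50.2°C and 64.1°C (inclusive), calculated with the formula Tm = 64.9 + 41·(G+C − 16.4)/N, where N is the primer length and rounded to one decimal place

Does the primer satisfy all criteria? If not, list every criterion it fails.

Meets all criteria.

Base counts: A=3, T=2, G=6, C=7 (length 18).
homopolymer run: longest run = 2 ✓
Tm: Tm = 64.9 + 41·(13 − 16.4)/18 = 57.2°C ✓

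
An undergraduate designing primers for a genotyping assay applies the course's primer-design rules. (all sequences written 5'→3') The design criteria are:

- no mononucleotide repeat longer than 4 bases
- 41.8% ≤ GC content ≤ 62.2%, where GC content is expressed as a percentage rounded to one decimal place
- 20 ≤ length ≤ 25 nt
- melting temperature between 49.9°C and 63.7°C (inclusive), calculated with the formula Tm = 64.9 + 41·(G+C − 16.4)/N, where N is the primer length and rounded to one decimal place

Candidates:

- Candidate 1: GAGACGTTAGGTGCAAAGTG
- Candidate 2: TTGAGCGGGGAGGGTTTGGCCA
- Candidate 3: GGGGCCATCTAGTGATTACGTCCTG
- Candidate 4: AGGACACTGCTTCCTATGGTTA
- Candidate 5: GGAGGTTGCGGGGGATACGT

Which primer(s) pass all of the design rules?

Candidate 1, Candidate 3 and Candidate 4.

Candidate 1 (20 nt, A=6 T=4 G=8 C=2): longest run = 3 ✓; GC 10/20 = 50.0% ✓; length 20 ✓; Tm = 64.9 + 41·(10 − 16.4)/20 = 51.8°C ✓ — passes.
Candidate 2 (22 nt, A=3 T=5 G=11 C=3): longest run = 4 ✓; GC 14/22 = 63.6%, outside 41.8–62.2% ✗; length 22 ✓; Tm = 64.9 + 41·(14 − 16.4)/22 = 60.4°C ✓ — fails.
Candidate 3 (25 nt, A=4 T=7 G=8 C=6): longest run = 4 ✓; GC 14/25 = 56.0% ✓; length 25 ✓; Tm = 64.9 + 41·(14 − 16.4)/25 = 61.0°C ✓ — passes.
Candidate 4 (22 nt, A=5 T=7 G=5 C=5): longest run = 2 ✓; GC 10/22 = 45.5% ✓; length 22 ✓; Tm = 64.9 + 41·(10 − 16.4)/22 = 53.0°C ✓ — passes.
Candidate 5 (20 nt, A=3 T=4 G=11 C=2): longest run = 5, exceeds 4 ✗; GC 13/20 = 65.0%, outside 41.8–62.2% ✗; length 20 ✓; Tm = 64.9 + 41·(13 − 16.4)/20 = 57.9°C ✓ — fails.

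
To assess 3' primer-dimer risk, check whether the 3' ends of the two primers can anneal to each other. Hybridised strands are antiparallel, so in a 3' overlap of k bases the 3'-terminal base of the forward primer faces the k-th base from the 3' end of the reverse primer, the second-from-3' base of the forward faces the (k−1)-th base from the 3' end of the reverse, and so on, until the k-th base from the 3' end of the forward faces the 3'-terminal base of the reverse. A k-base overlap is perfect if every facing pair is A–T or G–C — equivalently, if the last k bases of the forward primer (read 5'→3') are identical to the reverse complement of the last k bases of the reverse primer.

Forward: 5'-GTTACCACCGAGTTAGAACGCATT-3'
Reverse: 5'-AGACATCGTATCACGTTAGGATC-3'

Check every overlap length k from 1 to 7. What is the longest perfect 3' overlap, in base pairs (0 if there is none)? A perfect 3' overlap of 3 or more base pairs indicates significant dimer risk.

Longest perfect overlap: 0 complementary base pairs; below the dimer-risk threshold (threshold 3).

Last 7 bases (5'→3') — forward …ACGCATT, reverse …TAGGATC.
Reverse complement of the reverse primer's last 7 bases: GATCCTA; its first k bases are the reverse complement of the reverse primer's last k bases, so a perfect k-base overlap needs the forward primer's last k bases to equal them.
Comparing (forward last k vs required): k=1: T vs G ✗; k=2: TT vs GA ✗; k=3: ATT vs GAT ✗; k=4: CATT vs GATC ✗; k=5: GCATT vs GATCC ✗; k=6: CGCATT vs GATCCT ✗; k=7: ACGCATT vs GATCCTA ✗.
No overlap length from 1 to 7 is perfect, so the longest perfect 3' overlap is 0.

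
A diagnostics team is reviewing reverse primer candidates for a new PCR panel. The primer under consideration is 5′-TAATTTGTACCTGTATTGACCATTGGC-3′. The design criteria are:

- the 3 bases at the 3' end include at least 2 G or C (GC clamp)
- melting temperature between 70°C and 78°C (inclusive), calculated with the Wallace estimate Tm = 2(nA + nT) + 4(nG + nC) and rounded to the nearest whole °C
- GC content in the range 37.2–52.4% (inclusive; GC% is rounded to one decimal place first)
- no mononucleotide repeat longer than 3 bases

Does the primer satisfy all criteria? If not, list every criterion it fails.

Base counts: A=6, T=11, G=5, C=5 (length 27).
GC clamp: 3' end GGC has 3 G/C ✓
Tm: Tm = 2·17 + 4·10 = 74°C ✓
GC content: GC 10/27 = 37.0%, outside 37.2–52.4% ✗
homopolymer run: longest run = 3 ✓

Fails: GC content.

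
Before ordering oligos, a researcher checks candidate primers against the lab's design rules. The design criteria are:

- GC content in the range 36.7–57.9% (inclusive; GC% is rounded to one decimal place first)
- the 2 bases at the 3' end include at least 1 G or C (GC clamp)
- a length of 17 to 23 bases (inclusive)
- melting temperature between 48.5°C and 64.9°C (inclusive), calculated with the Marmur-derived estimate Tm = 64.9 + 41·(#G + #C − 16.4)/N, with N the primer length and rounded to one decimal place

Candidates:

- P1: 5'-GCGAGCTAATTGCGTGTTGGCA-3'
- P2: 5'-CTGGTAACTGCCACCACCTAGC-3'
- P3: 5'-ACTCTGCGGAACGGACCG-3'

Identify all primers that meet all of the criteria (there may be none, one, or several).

P1 (22 nt, A=4 T=6 G=8 C=4): GC 12/22 = 54.5% ✓; 3' end CA has 1 G/C ✓; length 22 ✓; Tm = 64.9 + 41·(12 − 16.4)/22 = 56.7°C ✓ — passes.
P2 (22 nt, A=5 T=4 G=4 C=9): GC 13/22 = 59.1%, outside 36.7–57.9% ✗; 3' end GC has 2 G/C ✓; length 22 ✓; Tm = 64.9 + 41·(13 − 16.4)/22 = 58.6°C ✓ — fails.
P3 (18 nt, A=4 T=2 G=6 C=6): GC 12/18 = 66.7%, outside 36.7–57.9% ✗; 3' end CG has 2 G/C ✓; length 18 ✓; Tm = 64.9 + 41·(12 − 16.4)/18 = 54.9°C ✓ — fails.

P1 only.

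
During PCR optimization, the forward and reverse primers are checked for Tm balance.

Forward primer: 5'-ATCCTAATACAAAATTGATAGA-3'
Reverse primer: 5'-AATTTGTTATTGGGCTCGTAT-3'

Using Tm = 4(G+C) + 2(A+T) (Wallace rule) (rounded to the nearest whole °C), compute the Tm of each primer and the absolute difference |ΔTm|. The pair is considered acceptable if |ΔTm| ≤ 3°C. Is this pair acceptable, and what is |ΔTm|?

Forward: A=11 T=6 G=2 C=3 → Tm = 2·17 + 4·5 = 54°C.
Reverse: A=4 T=10 G=5 C=2 → Tm = 2·14 + 4·7 = 56°C.
|ΔTm| = |54 − 56| = 2°C, ≤ 3°C.

|ΔTm| = 2°C; the pair is acceptable.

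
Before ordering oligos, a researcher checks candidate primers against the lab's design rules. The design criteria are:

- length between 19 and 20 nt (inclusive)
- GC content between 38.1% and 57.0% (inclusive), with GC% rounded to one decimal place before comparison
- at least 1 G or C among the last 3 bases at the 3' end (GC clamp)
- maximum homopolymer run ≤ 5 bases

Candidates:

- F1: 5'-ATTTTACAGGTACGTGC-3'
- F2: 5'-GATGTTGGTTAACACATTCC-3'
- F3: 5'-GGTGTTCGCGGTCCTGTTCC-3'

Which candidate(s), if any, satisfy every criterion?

F1 (17 nt, A=4 T=6 G=4 C=3): length 17, outside 19–20 ✗; GC 7/17 = 41.2% ✓; 3' end TGC has 2 G/C ✓; longest run = 4 ✓ — fails.
F2 (20 nt, A=5 T=7 G=4 C=4): length 20 ✓; GC 8/20 = 40.0% ✓; 3' end TCC has 2 G/C ✓; longest run = 2 ✓ — passes.
F3 (20 nt, A=0 T=7 G=7 C=6): length 20 ✓; GC 13/20 = 65.0%, outside 38.1–57.0% ✗; 3' end TCC has 2 G/C ✓; longest run = 2 ✓ — fails.

F2 only.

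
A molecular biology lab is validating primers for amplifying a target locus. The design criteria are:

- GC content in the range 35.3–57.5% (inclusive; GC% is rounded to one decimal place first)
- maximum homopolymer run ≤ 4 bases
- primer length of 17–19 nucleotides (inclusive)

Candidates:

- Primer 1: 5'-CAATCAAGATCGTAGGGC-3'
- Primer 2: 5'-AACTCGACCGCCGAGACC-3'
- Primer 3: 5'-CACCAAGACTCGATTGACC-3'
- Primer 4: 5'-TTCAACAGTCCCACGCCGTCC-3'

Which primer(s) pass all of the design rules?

Primer 1 (18 nt, A=6 T=3 G=5 C=4): GC 9/18 = 50.0% ✓; longest run = 3 ✓; length 18 ✓ — passes.
Primer 2 (18 nt, A=5 T=1 G=4 C=8): GC 12/18 = 66.7%, outside 35.3–57.5% ✗; longest run = 2 ✓; length 18 ✓ — fails.
Primer 3 (19 nt, A=6 T=3 G=3 C=7): GC 10/19 = 52.6% ✓; longest run = 2 ✓; length 19 ✓ — passes.
Primer 4 (21 nt, A=4 T=4 G=3 C=10): GC 13/21 = 61.9%, outside 35.3–57.5% ✗; longest run = 3 ✓; length 21, outside 17–19 ✗ — fails.

Primer 1 and Primer 3.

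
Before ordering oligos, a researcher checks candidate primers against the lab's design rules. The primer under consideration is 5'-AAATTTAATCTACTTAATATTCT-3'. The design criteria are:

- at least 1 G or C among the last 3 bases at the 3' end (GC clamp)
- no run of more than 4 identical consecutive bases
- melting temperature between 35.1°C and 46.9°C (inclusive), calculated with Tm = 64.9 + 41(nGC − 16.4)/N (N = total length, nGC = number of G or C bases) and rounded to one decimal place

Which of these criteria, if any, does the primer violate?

Base counts: A=9, T=11, G=0, C=3 (length 23).
GC clamp: 3' end TCT has 1 G/C ✓
homopolymer run: longest run = 3 ✓
Tm: Tm = 64.9 + 41·(3 − 16.4)/23 = 41.0°C ✓

Meets all criteria.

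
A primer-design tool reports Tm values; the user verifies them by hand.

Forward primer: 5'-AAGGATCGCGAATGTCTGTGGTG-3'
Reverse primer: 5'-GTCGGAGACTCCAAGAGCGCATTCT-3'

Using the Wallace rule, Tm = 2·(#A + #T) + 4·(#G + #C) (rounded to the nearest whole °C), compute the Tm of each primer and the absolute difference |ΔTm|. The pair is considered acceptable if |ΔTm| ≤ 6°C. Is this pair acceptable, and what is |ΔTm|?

Forward: A=5 T=6 G=9 C=3 → Tm = 2·11 + 4·12 = 70°C.
Reverse: A=6 T=5 G=7 C=7 → Tm = 2·11 + 4·14 = 78°C.
|ΔTm| = |70 − 78| = 8°C, > 6°C.

|ΔTm| = 8°C; the pair is not acceptable.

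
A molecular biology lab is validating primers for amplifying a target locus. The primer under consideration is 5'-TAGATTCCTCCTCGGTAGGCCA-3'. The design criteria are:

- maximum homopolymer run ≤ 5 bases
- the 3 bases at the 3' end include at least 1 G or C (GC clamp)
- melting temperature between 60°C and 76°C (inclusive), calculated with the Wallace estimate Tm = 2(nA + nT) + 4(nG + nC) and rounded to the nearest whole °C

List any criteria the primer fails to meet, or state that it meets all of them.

Meets all criteria.

Base counts: A=4, T=6, G=5, C=7 (length 22).
homopolymer run: longest run = 2 ✓
GC clamp: 3' end CCA has 2 G/C ✓
Tm: Tm = 2·10 + 4·12 = 68°C ✓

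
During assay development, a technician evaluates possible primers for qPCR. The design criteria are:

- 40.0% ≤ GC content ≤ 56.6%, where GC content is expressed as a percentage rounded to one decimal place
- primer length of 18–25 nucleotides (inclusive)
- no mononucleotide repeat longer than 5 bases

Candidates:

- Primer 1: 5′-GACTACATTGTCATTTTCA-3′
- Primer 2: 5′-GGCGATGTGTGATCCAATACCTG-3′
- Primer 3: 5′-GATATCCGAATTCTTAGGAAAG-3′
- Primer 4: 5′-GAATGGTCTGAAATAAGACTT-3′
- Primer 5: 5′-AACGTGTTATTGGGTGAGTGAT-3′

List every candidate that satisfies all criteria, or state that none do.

Primer 2 and Primer 5.

Primer 1 (19 nt, A=5 T=8 G=2 C=4): GC 6/19 = 31.6%, outside 40.0–56.6% ✗; length 19 ✓; longest run = 4 ✓ — fails.
Primer 2 (23 nt, A=5 T=6 G=7 C=5): GC 12/23 = 52.2% ✓; length 23 ✓; longest run = 2 ✓ — passes.
Primer 3 (22 nt, A=8 T=6 G=5 C=3): GC 8/22 = 36.4%, outside 40.0–56.6% ✗; length 22 ✓; longest run = 3 ✓ — fails.
Primer 4 (21 nt, A=8 T=6 G=5 C=2): GC 7/21 = 33.3%, outside 40.0–56.6% ✗; length 21 ✓; longest run = 3 ✓ — fails.
Primer 5 (22 nt, A=5 T=8 G=8 C=1): GC 9/22 = 40.9% ✓; length 22 ✓; longest run = 3 ✓ — passes.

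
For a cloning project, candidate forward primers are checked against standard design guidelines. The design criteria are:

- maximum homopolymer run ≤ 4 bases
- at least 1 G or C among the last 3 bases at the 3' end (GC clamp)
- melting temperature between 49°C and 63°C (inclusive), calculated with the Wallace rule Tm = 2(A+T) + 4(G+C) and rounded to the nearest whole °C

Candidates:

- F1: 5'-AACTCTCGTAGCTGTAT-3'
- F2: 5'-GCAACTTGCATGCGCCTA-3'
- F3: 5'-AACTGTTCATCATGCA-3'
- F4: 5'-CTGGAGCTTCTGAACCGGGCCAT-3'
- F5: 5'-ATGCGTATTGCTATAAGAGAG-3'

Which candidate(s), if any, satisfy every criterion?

F2 and F5.

F1 (17 nt, A=4 T=6 G=3 C=4): longest run = 2 ✓; 3' end TAT has 0 G/C, need ≥1 ✗; Tm = 2·10 + 4·7 = 48°C, outside 49–63°C ✗ — fails.
F2 (18 nt, A=4 T=4 G=4 C=6): longest run = 2 ✓; 3' end CTA has 1 G/C ✓; Tm = 2·8 + 4·10 = 56°C ✓ — passes.
F3 (16 nt, A=5 T=5 G=2 C=4): longest run = 2 ✓; 3' end GCA has 2 G/C ✓; Tm = 2·10 + 4·6 = 44°C, outside 49–63°C ✗ — fails.
F4 (23 nt, A=4 T=5 G=7 C=7): longest run = 3 ✓; 3' end CAT has 1 G/C ✓; Tm = 2·9 + 4·14 = 74°C, outside 49–63°C ✗ — fails.
F5 (21 nt, A=7 T=6 G=6 C=2): longest run = 2 ✓; 3' end GAG has 2 G/C ✓; Tm = 2·13 + 4·8 = 58°C ✓ — passes.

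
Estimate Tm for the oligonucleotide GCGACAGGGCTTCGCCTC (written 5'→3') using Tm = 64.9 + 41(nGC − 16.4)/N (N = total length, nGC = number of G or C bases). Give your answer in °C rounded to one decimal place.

Base counts: A=2, T=3, G=6, C=7; G+C = 13, N = 18.
Tm = 64.9 + 41·(13 − 16.4)/18 = 64.9 + -139.40/18 = 57.2°C.

57.2°C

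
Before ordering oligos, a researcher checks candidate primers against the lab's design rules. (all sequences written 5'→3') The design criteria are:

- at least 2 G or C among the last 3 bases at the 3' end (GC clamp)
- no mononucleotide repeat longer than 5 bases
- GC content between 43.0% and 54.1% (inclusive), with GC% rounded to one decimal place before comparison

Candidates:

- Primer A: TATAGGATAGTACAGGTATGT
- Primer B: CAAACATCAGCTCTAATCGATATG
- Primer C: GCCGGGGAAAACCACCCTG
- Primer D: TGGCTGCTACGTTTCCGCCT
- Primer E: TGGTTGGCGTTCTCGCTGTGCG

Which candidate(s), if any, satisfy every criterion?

None of the candidates satisfy all criteria.

Primer A (21 nt, A=7 T=7 G=6 C=1): 3' end TGT has 1 G/C, need ≥2 ✗; longest run = 2 ✓; GC 7/21 = 33.3%, outside 43.0–54.1% ✗ — fails.
Primer B (24 nt, A=9 T=6 G=3 C=6): 3' end ATG has 1 G/C, need ≥2 ✗; longest run = 3 ✓; GC 9/24 = 37.5%, outside 43.0–54.1% ✗ — fails.
Primer C (19 nt, A=5 T=1 G=6 C=7): 3' end CTG has 2 G/C ✓; longest run = 4 ✓; GC 13/19 = 68.4%, outside 43.0–54.1% ✗ — fails.
Primer D (20 nt, A=1 T=7 G=5 C=7): 3' end CCT has 2 G/C ✓; longest run = 3 ✓; GC 12/20 = 60.0%, outside 43.0–54.1% ✗ — fails.
Primer E (22 nt, A=0 T=8 G=9 C=5): 3' end GCG has 3 G/C ✓; longest run = 2 ✓; GC 14/22 = 63.6%, outside 43.0–54.1% ✗ — fails.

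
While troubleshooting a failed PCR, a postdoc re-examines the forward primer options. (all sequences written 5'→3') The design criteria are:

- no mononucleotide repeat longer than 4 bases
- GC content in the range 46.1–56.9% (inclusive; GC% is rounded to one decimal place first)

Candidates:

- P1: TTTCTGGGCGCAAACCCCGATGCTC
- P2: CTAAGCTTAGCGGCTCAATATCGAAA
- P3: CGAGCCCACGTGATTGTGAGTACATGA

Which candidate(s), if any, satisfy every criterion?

P3 only.

P1 (25 nt, A=4 T=6 G=6 C=9): longest run = 4 ✓; GC 15/25 = 60.0%, outside 46.1–56.9% ✗ — fails.
P2 (26 nt, A=9 T=6 G=5 C=6): longest run = 3 ✓; GC 11/26 = 42.3%, outside 46.1–56.9% ✗ — fails.
P3 (27 nt, A=7 T=6 G=8 C=6): longest run = 3 ✓; GC 14/27 = 51.9% ✓ — passes.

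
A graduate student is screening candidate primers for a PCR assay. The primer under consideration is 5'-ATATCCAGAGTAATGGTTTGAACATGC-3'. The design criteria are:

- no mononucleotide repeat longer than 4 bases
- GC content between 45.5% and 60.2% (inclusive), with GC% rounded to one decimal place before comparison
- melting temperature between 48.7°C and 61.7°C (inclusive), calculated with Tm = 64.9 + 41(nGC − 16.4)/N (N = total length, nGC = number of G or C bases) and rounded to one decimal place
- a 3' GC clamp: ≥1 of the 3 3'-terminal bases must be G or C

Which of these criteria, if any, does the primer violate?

Base counts: A=9, T=8, G=6, C=4 (length 27).
homopolymer run: longest run = 3 ✓
GC content: GC 10/27 = 37.0%, outside 45.5–60.2% ✗
Tm: Tm = 64.9 + 41·(10 − 16.4)/27 = 55.2°C ✓
GC clamp: 3' end TGC has 2 G/C ✓

Fails: GC content.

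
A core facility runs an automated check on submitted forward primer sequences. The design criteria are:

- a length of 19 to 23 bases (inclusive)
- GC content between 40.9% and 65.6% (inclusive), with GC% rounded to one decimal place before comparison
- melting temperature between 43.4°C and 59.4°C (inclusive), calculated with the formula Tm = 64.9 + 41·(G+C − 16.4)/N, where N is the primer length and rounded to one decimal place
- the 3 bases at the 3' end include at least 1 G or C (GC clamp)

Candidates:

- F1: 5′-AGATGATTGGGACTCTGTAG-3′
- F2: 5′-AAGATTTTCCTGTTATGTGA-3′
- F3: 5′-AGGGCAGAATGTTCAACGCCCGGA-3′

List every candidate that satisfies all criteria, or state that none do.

F1 (20 nt, A=5 T=6 G=7 C=2): length 20 ✓; GC 9/20 = 45.0% ✓; Tm = 64.9 + 41·(9 − 16.4)/20 = 49.7°C ✓; 3' end TAG has 1 G/C ✓ — passes.
F2 (20 nt, A=5 T=9 G=4 C=2): length 20 ✓; GC 6/20 = 30.0%, outside 40.9–65.6% ✗; Tm = 64.9 + 41·(6 − 16.4)/20 = 43.6°C ✓; 3' end TGA has 1 G/C ✓ — fails.
F3 (24 nt, A=7 T=3 G=8 C=6): length 24, outside 19–23 ✗; GC 14/24 = 58.3% ✓; Tm = 64.9 + 41·(14 − 16.4)/24 = 60.8°C, outside 43.4–59.4°C ✗; 3' end GGA has 2 G/C ✓ — fails.

F1 only.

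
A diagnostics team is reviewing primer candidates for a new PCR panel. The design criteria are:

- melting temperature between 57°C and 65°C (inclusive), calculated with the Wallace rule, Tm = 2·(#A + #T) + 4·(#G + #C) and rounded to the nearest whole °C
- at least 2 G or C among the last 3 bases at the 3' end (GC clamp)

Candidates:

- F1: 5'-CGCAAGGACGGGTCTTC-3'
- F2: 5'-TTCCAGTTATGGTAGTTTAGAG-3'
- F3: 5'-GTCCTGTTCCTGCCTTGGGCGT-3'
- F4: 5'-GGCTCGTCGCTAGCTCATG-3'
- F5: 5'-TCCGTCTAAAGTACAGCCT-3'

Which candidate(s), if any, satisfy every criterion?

F2 only.

F1 (17 nt, A=3 T=3 G=6 C=5): Tm = 2·6 + 4·11 = 56°C, outside 57–65°C ✗; 3' end TTC has 1 G/C, need ≥2 ✗ — fails.
F2 (22 nt, A=5 T=9 G=6 C=2): Tm = 2·14 + 4·8 = 60°C ✓; 3' end GAG has 2 G/C ✓ — passes.
F3 (22 nt, A=0 T=8 G=7 C=7): Tm = 2·8 + 4·14 = 72°C, outside 57–65°C ✗; 3' end CGT has 2 G/C ✓ — fails.
F4 (19 nt, A=2 T=5 G=6 C=6): Tm = 2·7 + 4·12 = 62°C ✓; 3' end ATG has 1 G/C, need ≥2 ✗ — fails.
F5 (19 nt, A=5 T=5 G=3 C=6): Tm = 2·10 + 4·9 = 56°C, outside 57–65°C ✗; 3' end CCT has 2 G/C ✓ — fails.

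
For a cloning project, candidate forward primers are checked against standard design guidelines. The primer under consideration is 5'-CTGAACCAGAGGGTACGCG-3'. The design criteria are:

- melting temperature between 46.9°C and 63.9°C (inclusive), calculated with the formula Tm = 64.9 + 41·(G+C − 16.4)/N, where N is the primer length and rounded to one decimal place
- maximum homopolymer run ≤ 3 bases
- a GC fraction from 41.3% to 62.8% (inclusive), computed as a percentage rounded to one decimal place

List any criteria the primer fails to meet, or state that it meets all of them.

Fails: GC content.

Base counts: A=5, T=2, G=7, C=5 (length 19).
Tm: Tm = 64.9 + 41·(12 − 16.4)/19 = 55.4°C ✓
homopolymer run: longest run = 3 ✓
GC content: GC 12/19 = 63.2%, outside 41.3–62.8% ✗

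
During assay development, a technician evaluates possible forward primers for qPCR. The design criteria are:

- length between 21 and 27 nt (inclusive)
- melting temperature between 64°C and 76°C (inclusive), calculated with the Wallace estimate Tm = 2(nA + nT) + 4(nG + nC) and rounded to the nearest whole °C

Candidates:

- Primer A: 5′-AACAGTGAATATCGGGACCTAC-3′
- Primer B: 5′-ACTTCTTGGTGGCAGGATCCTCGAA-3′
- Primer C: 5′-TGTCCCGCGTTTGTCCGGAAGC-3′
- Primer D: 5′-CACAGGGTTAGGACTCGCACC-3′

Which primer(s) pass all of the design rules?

Primer A (22 nt, A=8 T=4 G=5 C=5): length 22 ✓; Tm = 2·12 + 4·10 = 64°C ✓ — passes.
Primer B (25 nt, A=5 T=7 G=7 C=6): length 25 ✓; Tm = 2·12 + 4·13 = 76°C ✓ — passes.
Primer C (22 nt, A=2 T=6 G=7 C=7): length 22 ✓; Tm = 2·8 + 4·14 = 72°C ✓ — passes.
Primer D (21 nt, A=5 T=3 G=6 C=7): length 21 ✓; Tm = 2·8 + 4·13 = 68°C ✓ — passes.

Primer A, Primer B, Primer C and Primer D.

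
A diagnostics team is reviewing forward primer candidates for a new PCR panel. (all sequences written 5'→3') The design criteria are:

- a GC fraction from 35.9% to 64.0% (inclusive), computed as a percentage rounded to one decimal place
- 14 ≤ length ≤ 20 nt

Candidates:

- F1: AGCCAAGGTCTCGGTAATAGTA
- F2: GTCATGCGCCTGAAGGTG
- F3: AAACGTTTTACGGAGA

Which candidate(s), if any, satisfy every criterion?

F2 and F3.

F1 (22 nt, A=7 T=5 G=6 C=4): GC 10/22 = 45.5% ✓; length 22, outside 14–20 ✗ — fails.
F2 (18 nt, A=3 T=4 G=7 C=4): GC 11/18 = 61.1% ✓; length 18 ✓ — passes.
F3 (16 nt, A=6 T=4 G=4 C=2): GC 6/16 = 37.5% ✓; length 16 ✓ — passes.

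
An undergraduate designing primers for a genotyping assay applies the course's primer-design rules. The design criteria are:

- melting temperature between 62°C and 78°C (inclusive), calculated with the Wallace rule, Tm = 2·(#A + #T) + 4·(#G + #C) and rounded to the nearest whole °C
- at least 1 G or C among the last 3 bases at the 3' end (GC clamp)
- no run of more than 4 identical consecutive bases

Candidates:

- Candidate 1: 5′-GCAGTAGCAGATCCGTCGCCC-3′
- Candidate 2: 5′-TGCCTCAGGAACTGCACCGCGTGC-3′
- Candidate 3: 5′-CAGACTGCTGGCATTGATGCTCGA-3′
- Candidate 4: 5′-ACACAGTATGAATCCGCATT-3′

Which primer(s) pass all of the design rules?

Candidate 1 and Candidate 3.

Candidate 1 (21 nt, A=4 T=3 G=6 C=8): Tm = 2·7 + 4·14 = 70°C ✓; 3' end CCC has 3 G/C ✓; longest run = 3 ✓ — passes.
Candidate 2 (24 nt, A=4 T=4 G=7 C=9): Tm = 2·8 + 4·16 = 80°C, outside 62–78°C ✗; 3' end TGC has 2 G/C ✓; longest run = 2 ✓ — fails.
Candidate 3 (24 nt, A=5 T=6 G=7 C=6): Tm = 2·11 + 4·13 = 74°C ✓; 3' end CGA has 2 G/C ✓; longest run = 2 ✓ — passes.
Candidate 4 (20 nt, A=7 T=5 G=3 C=5): Tm = 2·12 + 4·8 = 56°C, outside 62–78°C ✗; 3' end ATT has 0 G/C, need ≥1 ✗; longest run = 2 ✓ — fails.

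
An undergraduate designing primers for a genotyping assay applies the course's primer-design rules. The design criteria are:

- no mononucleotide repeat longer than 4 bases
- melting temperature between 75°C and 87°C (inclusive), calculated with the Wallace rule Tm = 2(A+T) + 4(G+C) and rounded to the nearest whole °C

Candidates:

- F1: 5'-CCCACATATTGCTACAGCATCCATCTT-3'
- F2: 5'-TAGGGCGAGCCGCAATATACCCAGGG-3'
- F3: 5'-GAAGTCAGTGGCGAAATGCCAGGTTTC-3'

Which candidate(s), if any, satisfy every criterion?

F1, F2 and F3.

F1 (27 nt, A=7 T=8 G=2 C=10): longest run = 3 ✓; Tm = 2·15 + 4·12 = 78°C ✓ — passes.
F2 (26 nt, A=7 T=3 G=9 C=7): longest run = 3 ✓; Tm = 2·10 + 4·16 = 84°C ✓ — passes.
F3 (27 nt, A=7 T=6 G=9 C=5): longest run = 3 ✓; Tm = 2·13 + 4·14 = 82°C ✓ — passes.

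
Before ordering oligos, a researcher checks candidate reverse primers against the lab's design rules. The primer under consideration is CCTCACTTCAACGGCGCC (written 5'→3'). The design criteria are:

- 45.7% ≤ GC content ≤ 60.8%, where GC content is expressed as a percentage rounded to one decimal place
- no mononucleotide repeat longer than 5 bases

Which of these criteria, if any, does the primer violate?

Fails: GC content.

Base counts: A=3, T=3, G=3, C=9 (length 18).
GC content: GC 12/18 = 66.7%, outside 45.7–60.8% ✗
homopolymer run: longest run = 2 ✓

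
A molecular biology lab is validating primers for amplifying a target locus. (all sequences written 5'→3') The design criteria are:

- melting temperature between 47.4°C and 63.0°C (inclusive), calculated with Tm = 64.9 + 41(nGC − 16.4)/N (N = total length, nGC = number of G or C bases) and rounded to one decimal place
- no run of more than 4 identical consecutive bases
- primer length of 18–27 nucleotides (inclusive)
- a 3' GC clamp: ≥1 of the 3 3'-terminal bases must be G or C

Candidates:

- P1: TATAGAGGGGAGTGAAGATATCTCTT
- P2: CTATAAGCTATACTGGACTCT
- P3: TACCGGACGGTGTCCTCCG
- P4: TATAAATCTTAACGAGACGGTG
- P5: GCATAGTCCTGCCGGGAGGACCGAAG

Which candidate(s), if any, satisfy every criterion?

P1 (26 nt, A=8 T=8 G=8 C=2): Tm = 64.9 + 41·(10 − 16.4)/26 = 54.8°C ✓; longest run = 4 ✓; length 26 ✓; 3' end CTT has 1 G/C ✓ — passes.
P2 (21 nt, A=6 T=7 G=3 C=5): Tm = 64.9 + 41·(8 − 16.4)/21 = 48.5°C ✓; longest run = 2 ✓; length 21 ✓; 3' end TCT has 1 G/C ✓ — passes.
P3 (19 nt, A=2 T=4 G=6 C=7): Tm = 64.9 + 41·(13 − 16.4)/19 = 57.6°C ✓; longest run = 2 ✓; length 19 ✓; 3' end CCG has 3 G/C ✓ — passes.
P4 (22 nt, A=8 T=6 G=5 C=3): Tm = 64.9 + 41·(8 − 16.4)/22 = 49.2°C ✓; longest run = 3 ✓; length 22 ✓; 3' end GTG has 2 G/C ✓ — passes.
P5 (26 nt, A=6 T=3 G=10 C=7): Tm = 64.9 + 41·(17 − 16.4)/26 = 65.8°C, outside 47.4–63.0°C ✗; longest run = 3 ✓; length 26 ✓; 3' end AAG has 1 G/C ✓ — fails.

P1, P2, P3 and P4.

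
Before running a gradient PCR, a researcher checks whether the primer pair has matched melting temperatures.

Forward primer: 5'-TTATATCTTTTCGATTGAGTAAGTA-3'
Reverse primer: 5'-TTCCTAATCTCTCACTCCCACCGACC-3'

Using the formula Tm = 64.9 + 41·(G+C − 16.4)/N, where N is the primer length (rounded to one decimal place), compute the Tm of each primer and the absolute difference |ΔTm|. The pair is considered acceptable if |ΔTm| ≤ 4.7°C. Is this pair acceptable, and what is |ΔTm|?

Forward: G+C = 6, N = 25 → Tm = 64.9 + 41·(6 − 16.4)/25 = 47.8°C.
Reverse: G+C = 14, N = 26 → Tm = 64.9 + 41·(14 − 16.4)/26 = 61.1°C.
|ΔTm| = |47.8 − 61.1| = 13.3°C, > 4.7°C.

|ΔTm| = 13.3°C; the pair is not acceptable.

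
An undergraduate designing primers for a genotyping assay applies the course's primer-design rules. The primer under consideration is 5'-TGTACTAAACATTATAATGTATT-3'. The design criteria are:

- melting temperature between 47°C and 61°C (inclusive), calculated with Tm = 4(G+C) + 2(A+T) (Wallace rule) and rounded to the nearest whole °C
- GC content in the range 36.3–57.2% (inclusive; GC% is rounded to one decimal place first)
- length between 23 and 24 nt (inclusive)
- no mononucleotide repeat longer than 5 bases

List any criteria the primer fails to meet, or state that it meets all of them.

Base counts: A=9, T=10, G=2, C=2 (length 23).
Tm: Tm = 2·19 + 4·4 = 54°C ✓
GC content: GC 4/23 = 17.4%, outside 36.3–57.2% ✗
length: length 23 ✓
homopolymer run: longest run = 3 ✓

Fails: GC content.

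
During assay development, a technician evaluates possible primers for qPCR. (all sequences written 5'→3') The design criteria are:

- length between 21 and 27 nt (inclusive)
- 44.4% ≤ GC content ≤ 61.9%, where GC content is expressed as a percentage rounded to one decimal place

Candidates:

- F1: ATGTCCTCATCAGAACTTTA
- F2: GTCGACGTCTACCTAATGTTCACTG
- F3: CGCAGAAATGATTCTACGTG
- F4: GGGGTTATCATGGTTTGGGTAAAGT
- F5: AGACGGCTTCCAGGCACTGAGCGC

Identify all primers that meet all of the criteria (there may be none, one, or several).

F1 (20 nt, A=6 T=7 G=2 C=5): length 20, outside 21–27 ✗; GC 7/20 = 35.0%, outside 44.4–61.9% ✗ — fails.
F2 (25 nt, A=5 T=8 G=5 C=7): length 25 ✓; GC 12/25 = 48.0% ✓ — passes.
F3 (20 nt, A=6 T=5 G=5 C=4): length 20, outside 21–27 ✗; GC 9/20 = 45.0% ✓ — fails.
F4 (25 nt, A=5 T=9 G=10 C=1): length 25 ✓; GC 11/25 = 44.0%, outside 44.4–61.9% ✗ — fails.
F5 (24 nt, A=5 T=3 G=8 C=8): length 24 ✓; GC 16/24 = 66.7%, outside 44.4–61.9% ✗ — fails.

F2 only.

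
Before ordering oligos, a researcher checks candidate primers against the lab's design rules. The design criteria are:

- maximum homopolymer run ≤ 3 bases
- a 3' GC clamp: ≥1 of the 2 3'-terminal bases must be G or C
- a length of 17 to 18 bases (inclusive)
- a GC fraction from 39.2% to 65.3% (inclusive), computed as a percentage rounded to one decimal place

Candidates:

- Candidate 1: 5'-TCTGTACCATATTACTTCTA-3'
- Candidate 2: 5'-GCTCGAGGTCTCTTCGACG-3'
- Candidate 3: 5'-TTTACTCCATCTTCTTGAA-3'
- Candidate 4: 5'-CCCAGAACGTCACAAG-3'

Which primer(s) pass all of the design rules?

Candidate 1 (20 nt, A=5 T=9 G=1 C=5): longest run = 2 ✓; 3' end TA has 0 G/C, need ≥1 ✗; length 20, outside 17–18 ✗; GC 6/20 = 30.0%, outside 39.2–65.3% ✗ — fails.
Candidate 2 (19 nt, A=2 T=5 G=6 C=6): longest run = 2 ✓; 3' end CG has 2 G/C ✓; length 19, outside 17–18 ✗; GC 12/19 = 63.2% ✓ — fails.
Candidate 3 (19 nt, A=4 T=9 G=1 C=5): longest run = 3 ✓; 3' end AA has 0 G/C, need ≥1 ✗; length 19, outside 17–18 ✗; GC 6/19 = 31.6%, outside 39.2–65.3% ✗ — fails.
Candidate 4 (16 nt, A=6 T=1 G=3 C=6): longest run = 3 ✓; 3' end AG has 1 G/C ✓; length 16, outside 17–18 ✗; GC 9/16 = 56.3% ✓ — fails.

None of the candidates satisfy all criteria.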